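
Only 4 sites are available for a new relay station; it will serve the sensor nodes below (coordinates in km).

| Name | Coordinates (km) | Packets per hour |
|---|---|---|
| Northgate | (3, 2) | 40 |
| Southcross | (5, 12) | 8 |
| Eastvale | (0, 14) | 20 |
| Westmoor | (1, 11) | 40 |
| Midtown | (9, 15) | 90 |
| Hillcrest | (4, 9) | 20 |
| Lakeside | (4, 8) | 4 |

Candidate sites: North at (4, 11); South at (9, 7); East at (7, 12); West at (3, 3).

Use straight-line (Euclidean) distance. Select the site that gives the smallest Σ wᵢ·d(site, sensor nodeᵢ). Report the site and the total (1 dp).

North, total 1221.8 km

Total weighted distance at each candidate:
  North (4, 11): total = 1221.8
  South (9, 7): total = 1797.5
  East (7, 12): total = 1265.1
  West (3, 3): total = 2021.2
Minimum is at North with total 1221.8 km.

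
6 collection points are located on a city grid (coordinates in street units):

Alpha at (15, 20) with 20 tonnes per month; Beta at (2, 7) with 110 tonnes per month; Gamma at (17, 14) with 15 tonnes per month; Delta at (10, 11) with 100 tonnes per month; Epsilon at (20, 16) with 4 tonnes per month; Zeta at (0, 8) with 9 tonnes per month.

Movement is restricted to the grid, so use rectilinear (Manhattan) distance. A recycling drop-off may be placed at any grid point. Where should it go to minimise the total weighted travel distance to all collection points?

Manhattan distance separates: Σwᵢ(|x−xᵢ|+|y−yᵢ|) = Σwᵢ|x−xᵢ| + Σwᵢ|y−yᵢ|, so x and y are optimised independently as 1-D weighted medians.
Total weight W = 258; half = 129.
x-coordinate, sorted with cumulative weight:
  x=0 (Zeta, w=9) cum 9
  x=2 (Beta, w=110) cum 119
  x=10 (Delta, w=100) cum 219  ← median
  x=15 (Alpha, w=20) cum 239
  x=17 (Gamma, w=15) cum 254
  x=20 (Epsilon, w=4) cum 258
⇒ x* = 10
y-coordinate, sorted with cumulative weight:
  y=7 (Beta, w=110) cum 110
  y=8 (Zeta, w=9) cum 119
  y=11 (Delta, w=100) cum 219  ← median
  y=14 (Gamma, w=15) cum 234
  y=16 (Epsilon, w=4) cum 238
  y=20 (Alpha, w=20) cum 258
⇒ y* = 11

(10, 11)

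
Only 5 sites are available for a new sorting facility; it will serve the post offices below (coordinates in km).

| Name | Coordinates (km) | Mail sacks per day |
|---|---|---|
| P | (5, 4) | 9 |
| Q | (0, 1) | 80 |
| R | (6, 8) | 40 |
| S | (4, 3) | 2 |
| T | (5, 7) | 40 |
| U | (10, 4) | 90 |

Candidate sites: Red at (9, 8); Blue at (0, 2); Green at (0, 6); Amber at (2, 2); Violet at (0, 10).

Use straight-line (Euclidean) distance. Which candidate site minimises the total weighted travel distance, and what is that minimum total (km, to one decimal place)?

Total weighted distance at each candidate:
  Red (9, 8): total = 1633.2
  Blue (0, 2): total = 1676.8
  Green (0, 6): total = 1833.2
  Amber (2, 2): total = 1479.6
  Violet (0, 10): total = 2342.2
Minimum is at Amber with total 1479.6 km.

Amber, total 1479.6 km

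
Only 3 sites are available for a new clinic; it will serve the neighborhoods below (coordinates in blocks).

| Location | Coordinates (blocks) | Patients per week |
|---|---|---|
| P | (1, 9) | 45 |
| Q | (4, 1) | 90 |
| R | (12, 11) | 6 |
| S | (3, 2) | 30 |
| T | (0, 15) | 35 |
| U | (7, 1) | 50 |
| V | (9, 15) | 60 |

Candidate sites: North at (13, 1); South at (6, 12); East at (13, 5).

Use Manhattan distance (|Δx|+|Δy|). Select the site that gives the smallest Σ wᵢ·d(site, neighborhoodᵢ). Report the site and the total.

Total weighted distance at each candidate:
  North (13, 1): total = 4431
  South (6, 12): total = 3237
  East (13, 5): total = 4467
Minimum is at South with total 3237 blocks.

South, total 3237 blocks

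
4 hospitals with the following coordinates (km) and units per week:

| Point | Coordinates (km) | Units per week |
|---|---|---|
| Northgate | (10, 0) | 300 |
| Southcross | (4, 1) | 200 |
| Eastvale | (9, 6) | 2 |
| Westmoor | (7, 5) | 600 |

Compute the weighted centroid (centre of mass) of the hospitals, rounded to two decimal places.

(7.28, 2.91)

The minimiser of Σwᵢ‖p−pᵢ‖² is the weighted centroid p* = (Σwᵢpᵢ)/(Σwᵢ).
Σwᵢ = 1102.
Σwᵢxᵢ = 300·10 + 200·4 + 2·9 + 600·7 = 8018.
Σwᵢyᵢ = 300·0 + 200·1 + 2·6 + 600·5 = 3212.
x* = 8018/1102 = 7.28, y* = 3212/1102 = 2.91.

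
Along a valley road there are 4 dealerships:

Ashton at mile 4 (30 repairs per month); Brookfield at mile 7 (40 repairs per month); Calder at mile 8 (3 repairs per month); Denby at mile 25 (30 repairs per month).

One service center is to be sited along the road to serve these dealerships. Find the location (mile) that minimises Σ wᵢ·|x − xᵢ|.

x = 7

For a sum of weighted absolute distances on a line, the optimum is the weighted median (not the mean). Total weight W = 103; half-weight = 51.5.
Sort by position and accumulate weight:
  mile 4 (Ashton, w=30) → cum 30
  mile 7 (Brookfield, w=40) → cum 70  ≥ 51.5 → median here
  mile 8 (Calder, w=3) → cum 73
  mile 25 (Denby, w=30) → cum 103
Optimal location: mile 7.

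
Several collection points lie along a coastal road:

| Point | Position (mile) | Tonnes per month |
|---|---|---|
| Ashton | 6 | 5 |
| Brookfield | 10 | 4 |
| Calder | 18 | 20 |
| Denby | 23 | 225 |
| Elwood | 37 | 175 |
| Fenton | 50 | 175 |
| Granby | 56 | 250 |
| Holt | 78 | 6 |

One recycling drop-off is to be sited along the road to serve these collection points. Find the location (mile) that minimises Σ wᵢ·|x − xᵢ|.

x = 50

For a sum of weighted absolute distances on a line, the optimum is the weighted median (not the mean). Total weight W = 860; half-weight = 430.
Sort by position and accumulate weight:
  mile 6 (Ashton, w=5) → cum 5
  mile 10 (Brookfield, w=4) → cum 9
  mile 18 (Calder, w=20) → cum 29
  mile 23 (Denby, w=225) → cum 254
  mile 37 (Elwood, w=175) → cum 429
  mile 50 (Fenton, w=175) → cum 604  ≥ 430 → median here
  mile 56 (Granby, w=250) → cum 854
  mile 78 (Holt, w=6) → cum 860
Optimal location: mile 50.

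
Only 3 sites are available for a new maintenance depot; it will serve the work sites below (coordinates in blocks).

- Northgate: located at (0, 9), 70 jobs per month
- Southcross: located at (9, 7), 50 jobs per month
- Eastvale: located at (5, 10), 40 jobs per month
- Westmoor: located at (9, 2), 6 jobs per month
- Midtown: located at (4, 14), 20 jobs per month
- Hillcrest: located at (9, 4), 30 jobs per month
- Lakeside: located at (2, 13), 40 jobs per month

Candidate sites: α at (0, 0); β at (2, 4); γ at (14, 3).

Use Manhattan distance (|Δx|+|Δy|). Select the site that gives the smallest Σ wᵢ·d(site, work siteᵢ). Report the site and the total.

Total weighted distance at each candidate:
  α (0, 0): total = 3446
  β (2, 4): total = 2214
  γ (14, 3): total = 4006
Minimum is at β with total 2214 blocks.

β, total 2214 blocks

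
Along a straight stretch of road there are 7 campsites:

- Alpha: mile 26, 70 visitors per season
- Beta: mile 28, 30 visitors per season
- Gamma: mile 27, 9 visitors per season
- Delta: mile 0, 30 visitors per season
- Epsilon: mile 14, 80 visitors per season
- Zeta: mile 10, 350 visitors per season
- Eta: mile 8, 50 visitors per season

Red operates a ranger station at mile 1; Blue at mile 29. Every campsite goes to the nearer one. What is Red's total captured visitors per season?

510

The indifferent point is the midpoint (1+29)/2 = 15; campsites left of it (closer to Red at 1) go to Red, those right go to Blue.
  Delta at 0 (w=30) → Red
  Eta at 8 (w=50) → Red
  Zeta at 10 (w=350) → Red
  Epsilon at 14 (w=80) → Red
  Alpha at 26 (w=70) → Blue
  Gamma at 27 (w=9) → Blue
  Beta at 28 (w=30) → Blue
Red captures 510; Blue captures 109.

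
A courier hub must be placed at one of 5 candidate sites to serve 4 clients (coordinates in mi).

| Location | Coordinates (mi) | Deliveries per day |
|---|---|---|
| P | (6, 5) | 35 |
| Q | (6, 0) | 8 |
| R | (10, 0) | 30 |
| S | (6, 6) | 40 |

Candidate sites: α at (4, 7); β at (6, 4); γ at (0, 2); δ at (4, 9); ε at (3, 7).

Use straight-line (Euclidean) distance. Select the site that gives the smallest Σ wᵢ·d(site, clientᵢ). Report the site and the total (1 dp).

Total weighted distance at each candidate:
  α (4, 7): total = 523.3
  β (6, 4): total = 316.7
  γ (0, 2): total = 879.8
  δ (4, 9): total = 699.0
  ε (3, 7): total = 610.6
Minimum is at β with total 316.7 mi.

β, total 316.7 mi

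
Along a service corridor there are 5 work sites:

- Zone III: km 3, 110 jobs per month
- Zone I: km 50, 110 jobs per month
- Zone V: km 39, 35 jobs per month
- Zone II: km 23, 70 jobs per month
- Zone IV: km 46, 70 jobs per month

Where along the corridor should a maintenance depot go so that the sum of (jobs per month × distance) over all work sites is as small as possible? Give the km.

x = 39

For a sum of weighted absolute distances on a line, the optimum is the weighted median (not the mean). Total weight W = 395; half-weight = 197.5.
Sort by position and accumulate weight:
  km 3 (Zone III, w=110) → cum 110
  km 23 (Zone II, w=70) → cum 180
  km 39 (Zone V, w=35) → cum 215  ≥ 197.5 → median here
  km 46 (Zone IV, w=70) → cum 285
  km 50 (Zone I, w=110) → cum 395
Optimal location: km 39.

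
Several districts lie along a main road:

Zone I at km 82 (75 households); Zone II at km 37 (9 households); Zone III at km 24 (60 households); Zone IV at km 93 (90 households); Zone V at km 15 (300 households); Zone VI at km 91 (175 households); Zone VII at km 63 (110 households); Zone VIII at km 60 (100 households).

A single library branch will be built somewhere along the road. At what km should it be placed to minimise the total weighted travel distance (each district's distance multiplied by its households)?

For a sum of weighted absolute distances on a line, the optimum is the weighted median (not the mean). Total weight W = 919; half-weight = 459.5.
Sort by position and accumulate weight:
  km 15 (Zone V, w=300) → cum 300
  km 24 (Zone III, w=60) → cum 360
  km 37 (Zone II, w=9) → cum 369
  km 60 (Zone VIII, w=100) → cum 469  ≥ 459.5 → median here
  km 63 (Zone VII, w=110) → cum 579
  km 82 (Zone I, w=75) → cum 654
  km 91 (Zone VI, w=175) → cum 829
  km 93 (Zone IV, w=90) → cum 919
Optimal location: km 60.

x = 60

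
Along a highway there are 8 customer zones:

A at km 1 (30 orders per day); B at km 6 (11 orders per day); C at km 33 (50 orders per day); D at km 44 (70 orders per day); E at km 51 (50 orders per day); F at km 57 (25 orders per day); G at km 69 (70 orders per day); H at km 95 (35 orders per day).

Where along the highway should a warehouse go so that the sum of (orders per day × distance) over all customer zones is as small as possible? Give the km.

x = 51

For a sum of weighted absolute distances on a line, the optimum is the weighted median (not the mean). Total weight W = 341; half-weight = 170.5.
Sort by position and accumulate weight:
  km 1 (A, w=30) → cum 30
  km 6 (B, w=11) → cum 41
  km 33 (C, w=50) → cum 91
  km 44 (D, w=70) → cum 161
  km 51 (E, w=50) → cum 211  ≥ 170.5 → median here
  km 57 (F, w=25) → cum 236
  km 69 (G, w=70) → cum 306
  km 95 (H, w=35) → cum 341
Optimal location: km 51.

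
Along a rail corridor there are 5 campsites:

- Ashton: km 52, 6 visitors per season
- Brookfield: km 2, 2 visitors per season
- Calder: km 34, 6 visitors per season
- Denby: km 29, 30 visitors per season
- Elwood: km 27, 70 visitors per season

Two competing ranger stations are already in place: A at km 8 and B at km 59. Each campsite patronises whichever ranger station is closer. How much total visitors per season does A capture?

The indifferent point is the midpoint (8+59)/2 = 33.5; campsites left of it (closer to A at 8) go to A, those right go to B.
  Brookfield at 2 (w=2) → A
  Elwood at 27 (w=70) → A
  Denby at 29 (w=30) → A
  Calder at 34 (w=6) → B
  Ashton at 52 (w=6) → B
A captures 102; B captures 12.

102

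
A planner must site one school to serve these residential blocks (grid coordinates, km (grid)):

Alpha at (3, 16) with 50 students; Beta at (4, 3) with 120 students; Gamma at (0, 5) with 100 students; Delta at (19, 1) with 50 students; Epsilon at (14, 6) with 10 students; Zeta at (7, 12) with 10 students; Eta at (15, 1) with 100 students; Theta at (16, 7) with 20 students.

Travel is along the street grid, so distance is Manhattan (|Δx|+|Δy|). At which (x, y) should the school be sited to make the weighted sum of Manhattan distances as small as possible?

Manhattan distance separates: Σwᵢ(|x−xᵢ|+|y−yᵢ|) = Σwᵢ|x−xᵢ| + Σwᵢ|y−yᵢ|, so x and y are optimised independently as 1-D weighted medians.
Total weight W = 460; half = 230.
x-coordinate, sorted with cumulative weight:
  x=0 (Gamma, w=100) cum 100
  x=3 (Alpha, w=50) cum 150
  x=4 (Beta, w=120) cum 270  ← median
  x=7 (Zeta, w=10) cum 280
  x=14 (Epsilon, w=10) cum 290
  x=15 (Eta, w=100) cum 390
  x=16 (Theta, w=20) cum 410
  x=19 (Delta, w=50) cum 460
⇒ x* = 4
y-coordinate, sorted with cumulative weight:
  y=1 (Delta, w=50) cum 50
  y=1 (Eta, w=100) cum 150
  y=3 (Beta, w=120) cum 270  ← median
  y=5 (Gamma, w=100) cum 370
  y=6 (Epsilon, w=10) cum 380
  y=7 (Theta, w=20) cum 400
  y=12 (Zeta, w=10) cum 410
  y=16 (Alpha, w=50) cum 460
⇒ y* = 3

(4, 3)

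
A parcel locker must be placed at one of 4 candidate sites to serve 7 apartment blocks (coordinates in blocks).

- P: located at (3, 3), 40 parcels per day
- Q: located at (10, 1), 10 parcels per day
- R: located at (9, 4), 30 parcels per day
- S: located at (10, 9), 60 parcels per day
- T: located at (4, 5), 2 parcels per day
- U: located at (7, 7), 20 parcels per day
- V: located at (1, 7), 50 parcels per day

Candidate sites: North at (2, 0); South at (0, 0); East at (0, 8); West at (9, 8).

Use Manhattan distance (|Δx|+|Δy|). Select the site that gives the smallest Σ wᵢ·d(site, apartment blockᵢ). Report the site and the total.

West, total 1286 blocks

Total weighted distance at each candidate:
  North (2, 0): total = 2254
  South (0, 0): total = 2578
  East (0, 8): total = 1814
  West (9, 8): total = 1286
Minimum is at West with total 1286 blocks.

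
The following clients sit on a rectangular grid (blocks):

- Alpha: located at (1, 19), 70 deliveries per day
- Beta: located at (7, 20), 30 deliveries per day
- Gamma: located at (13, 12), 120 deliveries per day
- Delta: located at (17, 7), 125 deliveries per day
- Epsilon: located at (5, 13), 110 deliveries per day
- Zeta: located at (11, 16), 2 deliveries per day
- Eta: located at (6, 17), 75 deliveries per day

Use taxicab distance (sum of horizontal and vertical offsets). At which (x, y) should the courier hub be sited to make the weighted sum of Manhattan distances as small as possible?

(7, 13)

Manhattan distance separates: Σwᵢ(|x−xᵢ|+|y−yᵢ|) = Σwᵢ|x−xᵢ| + Σwᵢ|y−yᵢ|, so x and y are optimised independently as 1-D weighted medians.
Total weight W = 532; half = 266.
x-coordinate, sorted with cumulative weight:
  x=1 (Alpha, w=70) cum 70
  x=5 (Epsilon, w=110) cum 180
  x=6 (Eta, w=75) cum 255
  x=7 (Beta, w=30) cum 285  ← median
  x=11 (Zeta, w=2) cum 287
  x=13 (Gamma, w=120) cum 407
  x=17 (Delta, w=125) cum 532
⇒ x* = 7
y-coordinate, sorted with cumulative weight:
  y=7 (Delta, w=125) cum 125
  y=12 (Gamma, w=120) cum 245
  y=13 (Epsilon, w=110) cum 355  ← median
  y=16 (Zeta, w=2) cum 357
  y=17 (Eta, w=75) cum 432
  y=19 (Alpha, w=70) cum 502
  y=20 (Beta, w=30) cum 532
⇒ y* = 13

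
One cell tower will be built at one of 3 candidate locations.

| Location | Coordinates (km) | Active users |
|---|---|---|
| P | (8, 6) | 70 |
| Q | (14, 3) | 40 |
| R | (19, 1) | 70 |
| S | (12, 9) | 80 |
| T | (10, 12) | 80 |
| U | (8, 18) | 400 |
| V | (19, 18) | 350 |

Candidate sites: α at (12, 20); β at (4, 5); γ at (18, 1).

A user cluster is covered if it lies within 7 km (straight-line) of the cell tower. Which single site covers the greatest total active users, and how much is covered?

Coverage radius r = 7 km; a point is covered iff (Δx)²+(Δy)² ≤ 7² = 49.
  α (12, 20): covers {U} → 400
  β (4, 5): covers {P} → 70
  γ (18, 1): covers {Q, R} → 110
Maximum coverage at α: 400 active users.

α, covering 400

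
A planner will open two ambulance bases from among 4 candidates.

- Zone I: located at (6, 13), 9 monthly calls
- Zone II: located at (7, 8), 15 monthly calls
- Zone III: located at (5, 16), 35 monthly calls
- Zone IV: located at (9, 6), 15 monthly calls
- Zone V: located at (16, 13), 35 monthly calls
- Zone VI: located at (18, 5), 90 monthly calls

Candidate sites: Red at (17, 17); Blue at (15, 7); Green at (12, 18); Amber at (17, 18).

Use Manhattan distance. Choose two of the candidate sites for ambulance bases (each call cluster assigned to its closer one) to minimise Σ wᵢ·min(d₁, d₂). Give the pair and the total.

Evaluate every pair (each demand assigned to the nearer of the two):
  {Blue, Green}: total = 1349
  {Red, Blue}: total = 1455
  {Blue, Amber}: total = 1525
  {Red, Green}: total = 2209
  {Green, Amber}: total = 2334
  {Red, Amber}: total = 2505
Best pair: {Blue, Green} with total 1349.

{Blue, Green}, total 1349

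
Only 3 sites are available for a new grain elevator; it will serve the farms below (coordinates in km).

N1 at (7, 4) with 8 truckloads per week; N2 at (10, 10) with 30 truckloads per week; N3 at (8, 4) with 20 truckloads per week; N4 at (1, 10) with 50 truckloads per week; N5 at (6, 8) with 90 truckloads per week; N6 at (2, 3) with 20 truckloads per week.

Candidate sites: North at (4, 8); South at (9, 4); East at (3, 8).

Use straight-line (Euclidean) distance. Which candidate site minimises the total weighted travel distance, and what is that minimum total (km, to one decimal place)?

Total weighted distance at each candidate:
  North (4, 8): total = 810.9
  South (9, 4): total = 1309.9
  East (3, 8): total = 905.1
Minimum is at North with total 810.9 km.

North, total 810.9 km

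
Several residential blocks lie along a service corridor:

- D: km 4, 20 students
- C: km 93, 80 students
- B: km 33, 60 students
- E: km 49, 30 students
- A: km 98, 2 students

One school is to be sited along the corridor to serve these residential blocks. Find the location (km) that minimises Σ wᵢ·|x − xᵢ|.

x = 49

For a sum of weighted absolute distances on a line, the optimum is the weighted median (not the mean). Total weight W = 192; half-weight = 96.
Sort by position and accumulate weight:
  km 4 (D, w=20) → cum 20
  km 33 (B, w=60) → cum 80
  km 49 (E, w=30) → cum 110  ≥ 96 → median here
  km 93 (C, w=80) → cum 190
  km 98 (A, w=2) → cum 192
Optimal location: km 49.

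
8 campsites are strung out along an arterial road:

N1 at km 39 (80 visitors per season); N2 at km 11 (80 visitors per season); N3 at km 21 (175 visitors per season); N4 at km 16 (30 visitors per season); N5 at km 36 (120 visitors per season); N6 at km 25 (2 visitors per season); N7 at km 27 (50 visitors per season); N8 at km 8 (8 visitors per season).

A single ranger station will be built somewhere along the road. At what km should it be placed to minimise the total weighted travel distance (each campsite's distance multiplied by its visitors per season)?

For a sum of weighted absolute distances on a line, the optimum is the weighted median (not the mean). Total weight W = 545; half-weight = 272.5.
Sort by position and accumulate weight:
  km 8 (N8, w=8) → cum 8
  km 11 (N2, w=80) → cum 88
  km 16 (N4, w=30) → cum 118
  km 21 (N3, w=175) → cum 293  ≥ 272.5 → median here
  km 25 (N6, w=2) → cum 295
  km 27 (N7, w=50) → cum 345
  km 36 (N5, w=120) → cum 465
  km 39 (N1, w=80) → cum 545
Optimal location: km 21.

x = 21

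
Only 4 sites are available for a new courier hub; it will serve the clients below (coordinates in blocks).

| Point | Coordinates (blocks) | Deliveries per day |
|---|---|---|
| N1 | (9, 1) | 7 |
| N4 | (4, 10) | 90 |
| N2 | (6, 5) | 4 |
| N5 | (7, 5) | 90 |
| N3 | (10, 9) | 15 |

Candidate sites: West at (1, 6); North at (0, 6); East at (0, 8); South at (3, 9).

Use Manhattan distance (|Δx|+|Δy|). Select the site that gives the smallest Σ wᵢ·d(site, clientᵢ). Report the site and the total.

Total weighted distance at each candidate:
  West (1, 6): total = 1555
  North (0, 6): total = 1761
  East (0, 8): total = 1753
  South (3, 9): total = 1131
Minimum is at South with total 1131 blocks.

South, total 1131 blocks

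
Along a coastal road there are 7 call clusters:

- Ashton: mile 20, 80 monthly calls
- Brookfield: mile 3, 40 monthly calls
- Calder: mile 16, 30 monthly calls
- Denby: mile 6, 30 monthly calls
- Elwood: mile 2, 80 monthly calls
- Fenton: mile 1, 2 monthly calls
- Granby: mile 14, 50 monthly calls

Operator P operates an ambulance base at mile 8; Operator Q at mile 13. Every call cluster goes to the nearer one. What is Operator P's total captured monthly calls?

The indifferent point is the midpoint (8+13)/2 = 10.5; call clusters left of it (closer to Operator P at 8) go to Operator P, those right go to Operator Q.
  Fenton at 1 (w=2) → Operator P
  Elwood at 2 (w=80) → Operator P
  Brookfield at 3 (w=40) → Operator P
  Denby at 6 (w=30) → Operator P
  Granby at 14 (w=50) → Operator Q
  Calder at 16 (w=30) → Operator Q
  Ashton at 20 (w=80) → Operator Q
Operator P captures 152; Operator Q captures 160.

152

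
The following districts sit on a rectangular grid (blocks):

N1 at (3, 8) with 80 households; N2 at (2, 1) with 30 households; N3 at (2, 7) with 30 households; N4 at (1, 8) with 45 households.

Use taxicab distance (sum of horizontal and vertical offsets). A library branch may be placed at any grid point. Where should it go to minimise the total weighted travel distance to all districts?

Manhattan distance separates: Σwᵢ(|x−xᵢ|+|y−yᵢ|) = Σwᵢ|x−xᵢ| + Σwᵢ|y−yᵢ|, so x and y are optimised independently as 1-D weighted medians.
Total weight W = 185; half = 92.5.
x-coordinate, sorted with cumulative weight:
  x=1 (N4, w=45) cum 45
  x=2 (N2, w=30) cum 75
  x=2 (N3, w=30) cum 105  ← median
  x=3 (N1, w=80) cum 185
⇒ x* = 2
y-coordinate, sorted with cumulative weight:
  y=1 (N2, w=30) cum 30
  y=7 (N3, w=30) cum 60
  y=8 (N1, w=80) cum 140  ← median
  y=8 (N4, w=45) cum 185
⇒ y* = 8

(2, 8)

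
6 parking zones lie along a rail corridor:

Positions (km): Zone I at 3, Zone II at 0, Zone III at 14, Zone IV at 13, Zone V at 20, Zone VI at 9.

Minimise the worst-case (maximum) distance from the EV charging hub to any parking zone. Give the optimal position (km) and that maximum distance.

location 10, max distance 10

The 1-center on a line is the midpoint of the two extreme points: leftmost at 0, rightmost at 20.
Optimal location = (0 + 20)/2 = 10; maximum distance = (20 − 0)/2 = 10.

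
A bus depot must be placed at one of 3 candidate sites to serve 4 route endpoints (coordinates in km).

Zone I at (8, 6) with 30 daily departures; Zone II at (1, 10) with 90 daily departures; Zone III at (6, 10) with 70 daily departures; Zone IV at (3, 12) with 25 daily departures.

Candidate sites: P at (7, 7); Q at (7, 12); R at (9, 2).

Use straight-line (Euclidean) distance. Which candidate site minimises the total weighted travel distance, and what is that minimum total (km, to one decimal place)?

Total weighted distance at each candidate:
  P (7, 7): total = 1027.6
  Q (7, 12): total = 1008.2
  R (9, 2): total = 2031.6
Minimum is at Q with total 1008.2 km.

Q, total 1008.2 km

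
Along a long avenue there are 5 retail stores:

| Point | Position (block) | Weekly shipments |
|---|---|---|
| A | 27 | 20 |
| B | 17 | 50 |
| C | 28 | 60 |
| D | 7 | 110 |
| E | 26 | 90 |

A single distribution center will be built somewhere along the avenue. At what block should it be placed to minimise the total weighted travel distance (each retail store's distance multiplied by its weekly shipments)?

x = 26

For a sum of weighted absolute distances on a line, the optimum is the weighted median (not the mean). Total weight W = 330; half-weight = 165.
Sort by position and accumulate weight:
  block 7 (D, w=110) → cum 110
  block 17 (B, w=50) → cum 160
  block 26 (E, w=90) → cum 250  ≥ 165 → median here
  block 27 (A, w=20) → cum 270
  block 28 (C, w=60) → cum 330
Optimal location: block 26.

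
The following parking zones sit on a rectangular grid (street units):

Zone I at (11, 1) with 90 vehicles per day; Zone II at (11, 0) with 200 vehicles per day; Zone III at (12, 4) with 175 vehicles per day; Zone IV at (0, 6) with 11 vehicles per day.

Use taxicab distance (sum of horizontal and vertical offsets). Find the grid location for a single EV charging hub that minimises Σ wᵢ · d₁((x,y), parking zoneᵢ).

(11, 1)

Manhattan distance separates: Σwᵢ(|x−xᵢ|+|y−yᵢ|) = Σwᵢ|x−xᵢ| + Σwᵢ|y−yᵢ|, so x and y are optimised independently as 1-D weighted medians.
Total weight W = 476; half = 238.
x-coordinate, sorted with cumulative weight:
  x=0 (Zone IV, w=11) cum 11
  x=11 (Zone I, w=90) cum 101
  x=11 (Zone II, w=200) cum 301  ← median
  x=12 (Zone III, w=175) cum 476
⇒ x* = 11
y-coordinate, sorted with cumulative weight:
  y=0 (Zone II, w=200) cum 200
  y=1 (Zone I, w=90) cum 290  ← median
  y=4 (Zone III, w=175) cum 465
  y=6 (Zone IV, w=11) cum 476
⇒ y* = 1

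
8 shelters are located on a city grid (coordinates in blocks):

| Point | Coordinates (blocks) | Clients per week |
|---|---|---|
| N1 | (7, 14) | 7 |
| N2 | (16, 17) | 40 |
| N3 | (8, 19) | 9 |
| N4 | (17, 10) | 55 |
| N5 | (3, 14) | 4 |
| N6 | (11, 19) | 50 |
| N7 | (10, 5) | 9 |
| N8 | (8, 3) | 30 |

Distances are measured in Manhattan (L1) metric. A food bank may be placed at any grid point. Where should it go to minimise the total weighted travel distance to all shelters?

Manhattan distance separates: Σwᵢ(|x−xᵢ|+|y−yᵢ|) = Σwᵢ|x−xᵢ| + Σwᵢ|y−yᵢ|, so x and y are optimised independently as 1-D weighted medians.
Total weight W = 204; half = 102.
x-coordinate, sorted with cumulative weight:
  x=3 (N5, w=4) cum 4
  x=7 (N1, w=7) cum 11
  x=8 (N3, w=9) cum 20
  x=8 (N8, w=30) cum 50
  x=10 (N7, w=9) cum 59
  x=11 (N6, w=50) cum 109  ← median
  x=16 (N2, w=40) cum 149
  x=17 (N4, w=55) cum 204
⇒ x* = 11
y-coordinate, sorted with cumulative weight:
  y=3 (N8, w=30) cum 30
  y=5 (N7, w=9) cum 39
  y=10 (N4, w=55) cum 94
  y=14 (N1, w=7) cum 101
  y=14 (N5, w=4) cum 105  ← median
  y=17 (N2, w=40) cum 145
  y=19 (N3, w=9) cum 154
  y=19 (N6, w=50) cum 204
⇒ y* = 14

(11, 14)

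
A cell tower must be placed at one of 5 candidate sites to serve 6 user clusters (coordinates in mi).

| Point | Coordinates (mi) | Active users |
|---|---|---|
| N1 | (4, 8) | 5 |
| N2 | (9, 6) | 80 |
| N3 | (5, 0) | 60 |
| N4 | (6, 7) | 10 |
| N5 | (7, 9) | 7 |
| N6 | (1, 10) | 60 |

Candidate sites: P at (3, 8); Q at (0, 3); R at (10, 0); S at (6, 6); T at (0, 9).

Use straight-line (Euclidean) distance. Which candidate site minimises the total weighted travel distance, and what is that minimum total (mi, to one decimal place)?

Total weighted distance at each candidate:
  P (3, 8): total = 1235.9
  Q (0, 3): total = 1701.7
  R (10, 0): total = 1790.9
  S (6, 6): total = 1035.4
  T (0, 9): total = 1594.4
Minimum is at S with total 1035.4 mi.

S, total 1035.4 mi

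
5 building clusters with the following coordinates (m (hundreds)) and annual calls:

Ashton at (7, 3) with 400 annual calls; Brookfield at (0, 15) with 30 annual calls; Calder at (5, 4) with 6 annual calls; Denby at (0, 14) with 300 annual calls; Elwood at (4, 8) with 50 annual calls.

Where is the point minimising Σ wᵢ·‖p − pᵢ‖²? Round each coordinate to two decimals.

The minimiser of Σwᵢ‖p−pᵢ‖² is the weighted centroid p* = (Σwᵢpᵢ)/(Σwᵢ).
Σwᵢ = 786.
Σwᵢxᵢ = 400·7 + 30·0 + 6·5 + 300·0 + 50·4 = 3030.
Σwᵢyᵢ = 400·3 + 30·15 + 6·4 + 300·14 + 50·8 = 6274.
x* = 3030/786 = 3.85, y* = 6274/786 = 7.98.

(3.85, 7.98)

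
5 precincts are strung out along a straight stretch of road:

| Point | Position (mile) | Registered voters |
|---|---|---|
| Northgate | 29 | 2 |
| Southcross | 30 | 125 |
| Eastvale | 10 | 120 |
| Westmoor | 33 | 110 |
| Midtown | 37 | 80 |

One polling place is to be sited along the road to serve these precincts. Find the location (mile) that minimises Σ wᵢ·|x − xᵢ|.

For a sum of weighted absolute distances on a line, the optimum is the weighted median (not the mean). Total weight W = 437; half-weight = 218.5.
Sort by position and accumulate weight:
  mile 10 (Eastvale, w=120) → cum 120
  mile 29 (Northgate, w=2) → cum 122
  mile 30 (Southcross, w=125) → cum 247  ≥ 218.5 → median here
  mile 33 (Westmoor, w=110) → cum 357
  mile 37 (Midtown, w=80) → cum 437
Optimal location: mile 30.

x = 30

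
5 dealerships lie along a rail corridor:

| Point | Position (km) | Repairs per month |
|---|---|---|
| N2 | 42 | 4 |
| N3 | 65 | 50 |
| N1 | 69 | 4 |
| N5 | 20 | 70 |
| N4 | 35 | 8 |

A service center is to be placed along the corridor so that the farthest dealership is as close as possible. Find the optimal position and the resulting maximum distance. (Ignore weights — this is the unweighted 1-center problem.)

location 44.5, max distance 24.5

The 1-center on a line is the midpoint of the two extreme points: leftmost at 20, rightmost at 69.
Optimal location = (20 + 69)/2 = 44.5; maximum distance = (69 − 20)/2 = 24.5.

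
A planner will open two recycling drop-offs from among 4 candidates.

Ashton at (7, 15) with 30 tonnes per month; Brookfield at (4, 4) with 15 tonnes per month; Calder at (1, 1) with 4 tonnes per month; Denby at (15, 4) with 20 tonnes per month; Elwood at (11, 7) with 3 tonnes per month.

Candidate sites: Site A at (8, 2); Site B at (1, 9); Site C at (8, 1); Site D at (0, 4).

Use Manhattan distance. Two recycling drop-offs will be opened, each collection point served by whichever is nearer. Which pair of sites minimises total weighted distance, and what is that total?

Evaluate every pair (each demand assigned to the nearer of the two):
  {Site A, Site B}: total = 686
  {Site A, Site D}: total = 700
  {Site B, Site C}: total = 720
  {Site A, Site C}: total = 742
  {Site C, Site D}: total = 753
  {Site B, Site D}: total = 772
Best pair: {Site A, Site B} with total 686.

{Site A, Site B}, total 686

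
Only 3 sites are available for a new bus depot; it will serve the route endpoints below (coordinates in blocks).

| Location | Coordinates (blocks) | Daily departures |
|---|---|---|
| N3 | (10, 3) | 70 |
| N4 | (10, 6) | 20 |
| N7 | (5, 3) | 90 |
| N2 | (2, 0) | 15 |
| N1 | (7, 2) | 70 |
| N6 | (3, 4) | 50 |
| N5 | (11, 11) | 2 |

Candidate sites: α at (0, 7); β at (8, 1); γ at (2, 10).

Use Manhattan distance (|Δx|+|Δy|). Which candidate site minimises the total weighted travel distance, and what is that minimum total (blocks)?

Total weighted distance at each candidate:
  α (0, 7): total = 3315
  β (8, 1): total = 1541
  γ (2, 10): total = 3620
Minimum is at β with total 1541 blocks.

β, total 1541 blocks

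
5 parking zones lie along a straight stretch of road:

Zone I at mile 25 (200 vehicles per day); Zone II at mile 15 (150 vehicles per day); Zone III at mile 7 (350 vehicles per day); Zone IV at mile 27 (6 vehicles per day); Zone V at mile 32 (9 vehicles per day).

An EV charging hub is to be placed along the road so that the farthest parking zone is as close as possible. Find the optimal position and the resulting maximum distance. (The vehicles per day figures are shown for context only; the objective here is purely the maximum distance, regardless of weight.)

location 19.5, max distance 12.5

The 1-center on a line is the midpoint of the two extreme points: leftmost at 7, rightmost at 32.
Optimal location = (7 + 32)/2 = 19.5; maximum distance = (32 − 7)/2 = 12.5.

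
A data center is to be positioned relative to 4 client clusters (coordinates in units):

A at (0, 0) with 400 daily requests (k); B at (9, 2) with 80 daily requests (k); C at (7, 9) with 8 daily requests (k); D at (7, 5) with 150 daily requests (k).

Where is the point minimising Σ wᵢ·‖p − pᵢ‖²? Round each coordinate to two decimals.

The minimiser of Σwᵢ‖p−pᵢ‖² is the weighted centroid p* = (Σwᵢpᵢ)/(Σwᵢ).
Σwᵢ = 638.
Σwᵢxᵢ = 400·0 + 80·9 + 8·7 + 150·7 = 1826.
Σwᵢyᵢ = 400·0 + 80·2 + 8·9 + 150·5 = 982.
x* = 1826/638 = 2.86, y* = 982/638 = 1.54.

(2.86, 1.54)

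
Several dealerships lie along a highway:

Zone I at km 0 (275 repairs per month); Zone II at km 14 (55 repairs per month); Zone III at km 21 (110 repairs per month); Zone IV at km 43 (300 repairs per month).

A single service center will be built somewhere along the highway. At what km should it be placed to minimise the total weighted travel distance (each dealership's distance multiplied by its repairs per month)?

For a sum of weighted absolute distances on a line, the optimum is the weighted median (not the mean). Total weight W = 740; half-weight = 370.
Sort by position and accumulate weight:
  km 0 (Zone I, w=275) → cum 275
  km 14 (Zone II, w=55) → cum 330
  km 21 (Zone III, w=110) → cum 440  ≥ 370 → median here
  km 43 (Zone IV, w=300) → cum 740
Optimal location: km 21.

x = 21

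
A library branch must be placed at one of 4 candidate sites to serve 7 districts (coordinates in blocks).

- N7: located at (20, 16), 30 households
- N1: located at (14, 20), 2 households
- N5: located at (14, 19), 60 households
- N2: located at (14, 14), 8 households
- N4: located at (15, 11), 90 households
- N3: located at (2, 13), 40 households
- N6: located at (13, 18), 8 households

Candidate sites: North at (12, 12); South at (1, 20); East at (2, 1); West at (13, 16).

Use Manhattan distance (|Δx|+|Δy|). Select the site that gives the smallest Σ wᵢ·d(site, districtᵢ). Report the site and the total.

West, total 1690 blocks

Total weighted distance at each candidate:
  North (12, 12): total = 1808
  South (1, 20): total = 4210
  East (2, 1): total = 5826
  West (13, 16): total = 1690
Minimum is at West with total 1690 blocks.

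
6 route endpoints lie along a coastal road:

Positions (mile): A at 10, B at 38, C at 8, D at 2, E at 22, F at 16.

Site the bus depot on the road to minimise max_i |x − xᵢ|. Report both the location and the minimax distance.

The 1-center on a line is the midpoint of the two extreme points: leftmost at 2, rightmost at 38.
Optimal location = (2 + 38)/2 = 20; maximum distance = (38 − 2)/2 = 18.

location 20, max distance 18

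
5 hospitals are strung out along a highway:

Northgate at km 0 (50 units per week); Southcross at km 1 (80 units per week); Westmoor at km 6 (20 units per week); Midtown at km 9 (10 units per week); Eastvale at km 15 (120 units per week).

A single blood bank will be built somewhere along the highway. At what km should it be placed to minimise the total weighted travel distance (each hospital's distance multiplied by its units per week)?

x = 6

For a sum of weighted absolute distances on a line, the optimum is the weighted median (not the mean). Total weight W = 280; half-weight = 140.
Sort by position and accumulate weight:
  km 0 (Northgate, w=50) → cum 50
  km 1 (Southcross, w=80) → cum 130
  km 6 (Westmoor, w=20) → cum 150  ≥ 140 → median here
  km 9 (Midtown, w=10) → cum 160
  km 15 (Eastvale, w=120) → cum 280
Optimal location: km 6.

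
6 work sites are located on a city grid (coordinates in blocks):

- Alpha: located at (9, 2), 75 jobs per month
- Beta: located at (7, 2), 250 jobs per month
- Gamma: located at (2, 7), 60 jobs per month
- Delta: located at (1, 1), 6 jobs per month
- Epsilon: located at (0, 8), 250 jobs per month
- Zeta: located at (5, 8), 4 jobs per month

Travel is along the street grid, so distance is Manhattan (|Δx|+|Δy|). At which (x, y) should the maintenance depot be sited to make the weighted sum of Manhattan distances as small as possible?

(7, 2)

Manhattan distance separates: Σwᵢ(|x−xᵢ|+|y−yᵢ|) = Σwᵢ|x−xᵢ| + Σwᵢ|y−yᵢ|, so x and y are optimised independently as 1-D weighted medians.
Total weight W = 645; half = 322.5.
x-coordinate, sorted with cumulative weight:
  x=0 (Epsilon, w=250) cum 250
  x=1 (Delta, w=6) cum 256
  x=2 (Gamma, w=60) cum 316
  x=5 (Zeta, w=4) cum 320
  x=7 (Beta, w=250) cum 570  ← median
  x=9 (Alpha, w=75) cum 645
⇒ x* = 7
y-coordinate, sorted with cumulative weight:
  y=1 (Delta, w=6) cum 6
  y=2 (Alpha, w=75) cum 81
  y=2 (Beta, w=250) cum 331  ← median
  y=7 (Gamma, w=60) cum 391
  y=8 (Epsilon, w=250) cum 641
  y=8 (Zeta, w=4) cum 645
⇒ y* = 2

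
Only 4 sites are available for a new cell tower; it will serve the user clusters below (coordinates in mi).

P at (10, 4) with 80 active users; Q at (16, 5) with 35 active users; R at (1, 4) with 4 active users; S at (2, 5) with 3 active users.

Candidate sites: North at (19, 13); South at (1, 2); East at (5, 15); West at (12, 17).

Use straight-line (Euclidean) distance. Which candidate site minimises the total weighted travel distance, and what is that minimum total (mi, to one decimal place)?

South, total 1290.4 mi

Total weighted distance at each candidate:
  North (19, 13): total = 1454.1
  South (1, 2): total = 1290.4
  East (5, 15): total = 1565.1
  West (12, 17): total = 1609.9
Minimum is at South with total 1290.4 mi.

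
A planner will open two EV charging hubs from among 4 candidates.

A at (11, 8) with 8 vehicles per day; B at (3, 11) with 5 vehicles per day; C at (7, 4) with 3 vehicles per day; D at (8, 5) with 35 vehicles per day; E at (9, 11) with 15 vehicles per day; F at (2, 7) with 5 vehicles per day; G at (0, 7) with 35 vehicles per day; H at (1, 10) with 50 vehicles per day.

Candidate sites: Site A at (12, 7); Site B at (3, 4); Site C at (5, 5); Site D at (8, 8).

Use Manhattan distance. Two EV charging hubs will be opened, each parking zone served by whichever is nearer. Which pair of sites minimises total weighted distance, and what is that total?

Evaluate every pair (each demand assigned to the nearer of the two):
  {Site B, Site D}: total = 866
  {Site C, Site D}: total = 958
  {Site A, Site C}: total = 995
  {Site B, Site C}: total = 1001
  {Site A, Site B}: total = 1008
  {Site A, Site D}: total = 1036
Best pair: {Site B, Site D} with total 866.

{Site B, Site D}, total 866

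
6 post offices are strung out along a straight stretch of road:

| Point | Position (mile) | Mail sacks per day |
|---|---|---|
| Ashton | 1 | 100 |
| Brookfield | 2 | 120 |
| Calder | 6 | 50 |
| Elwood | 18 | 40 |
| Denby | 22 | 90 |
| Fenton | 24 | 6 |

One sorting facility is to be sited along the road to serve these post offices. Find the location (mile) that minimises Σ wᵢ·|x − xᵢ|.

For a sum of weighted absolute distances on a line, the optimum is the weighted median (not the mean). Total weight W = 406; half-weight = 203.
Sort by position and accumulate weight:
  mile 1 (Ashton, w=100) → cum 100
  mile 2 (Brookfield, w=120) → cum 220  ≥ 203 → median here
  mile 6 (Calder, w=50) → cum 270
  mile 18 (Elwood, w=40) → cum 310
  mile 22 (Denby, w=90) → cum 400
  mile 24 (Fenton, w=6) → cum 406
Optimal location: mile 2.

x = 2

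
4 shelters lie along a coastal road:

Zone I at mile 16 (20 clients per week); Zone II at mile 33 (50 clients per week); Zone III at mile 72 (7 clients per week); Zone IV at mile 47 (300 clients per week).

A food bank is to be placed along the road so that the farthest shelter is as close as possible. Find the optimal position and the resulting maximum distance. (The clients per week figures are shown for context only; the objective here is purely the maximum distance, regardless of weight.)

The 1-center on a line is the midpoint of the two extreme points: leftmost at 16, rightmost at 72.
Optimal location = (16 + 72)/2 = 44; maximum distance = (72 − 16)/2 = 28.

location 44, max distance 28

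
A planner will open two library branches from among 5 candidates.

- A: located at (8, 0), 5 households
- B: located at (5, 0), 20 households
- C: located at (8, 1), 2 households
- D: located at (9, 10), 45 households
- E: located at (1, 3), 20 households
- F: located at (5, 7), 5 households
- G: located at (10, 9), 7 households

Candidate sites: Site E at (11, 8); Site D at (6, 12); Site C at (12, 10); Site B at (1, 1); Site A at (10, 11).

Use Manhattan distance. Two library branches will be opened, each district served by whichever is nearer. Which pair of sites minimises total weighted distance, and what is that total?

{Site B, Site A}, total 343

Evaluate every pair (each demand assigned to the nearer of the two):
  {Site B, Site A}: total = 343
  {Site C, Site B}: total = 400
  {Site E, Site B}: total = 423
  {Site D, Site B}: total = 498
  {Site D, Site A}: total = 763
  {Site E, Site A}: total = 794
  {Site D, Site C}: total = 822
  {Site E, Site D}: total = 839
  {Site E, Site C}: total = 839
  {Site C, Site A}: total = 898
Best pair: {Site B, Site A} with total 343.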